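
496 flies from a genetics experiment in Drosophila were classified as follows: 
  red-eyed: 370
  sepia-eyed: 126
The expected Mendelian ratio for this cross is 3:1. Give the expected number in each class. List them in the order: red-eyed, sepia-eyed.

372, 124

Total ratio parts = 4. Expected numbers out of 496:
  red-eyed: 496 × 3/4 = 372
  sepia-eyed: 496 × 1/4 = 124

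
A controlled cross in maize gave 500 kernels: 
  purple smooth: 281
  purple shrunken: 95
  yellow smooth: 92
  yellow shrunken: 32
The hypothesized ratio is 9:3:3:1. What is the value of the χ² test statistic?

0.068

Total ratio parts = 16. Expected numbers out of 500:
  purple smooth: 500 × 9/16 = 281.25
  purple shrunken: 500 × 3/16 = 93.75
  yellow smooth: 500 × 3/16 = 93.75
  yellow shrunken: 500 × 1/16 = 31.25
χ² = Σ (O − E)² / E
  purple smooth: (281 − 281.25)² / 281.25 = 0.0002
  purple shrunken: (95 − 93.75)² / 93.75 = 0.0167
  yellow smooth: (92 − 93.75)² / 93.75 = 0.0327
  yellow shrunken: (32 − 31.25)² / 31.25 = 0.0180
χ² = 0.0002 + 0.0167 + 0.0327 + 0.0180 = 0.0676 ≈ 0.068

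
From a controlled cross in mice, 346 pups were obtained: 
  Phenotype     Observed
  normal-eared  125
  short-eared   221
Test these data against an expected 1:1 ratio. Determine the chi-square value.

Under the 1:1 hypothesis (Σ ratio = 2, N = 346):
  normal-eared: 346 × 1/2 = 173
  short-eared: 346 × 1/2 = 173
χ² = Σ (O − E)² / E
  normal-eared: (125 − 173)² / 173 = 13.3179
  short-eared: (221 − 173)² / 173 = 13.3179
χ² = 13.3179 + 13.3179 = 26.6358 ≈ 26.636

26.636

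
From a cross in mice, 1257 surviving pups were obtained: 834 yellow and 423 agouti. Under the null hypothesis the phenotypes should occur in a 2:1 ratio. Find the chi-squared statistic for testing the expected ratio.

0.057

Under the 2:1 hypothesis (Σ ratio = 3, N = 1257):
  yellow: 1257 × 2/3 = 838
  agouti: 1257 × 1/3 = 419
χ² = Σ (O − E)² / E
  yellow: (834 − 838)² / 838 = 0.0191
  agouti: (423 − 419)² / 419 = 0.0382
χ² = 0.0191 + 0.0382 = 0.0573 ≈ 0.057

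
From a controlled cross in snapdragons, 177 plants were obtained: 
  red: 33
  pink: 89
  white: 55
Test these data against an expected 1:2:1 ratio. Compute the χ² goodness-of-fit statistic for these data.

5.475

The 1:2:1 ratio has 4 parts, so with N = 177 the expected counts are:
  red: 177 × 1/4 = 44.25
  pink: 177 × 2/4 = 88.5
  white: 177 × 1/4 = 44.25
χ² = Σ (O − E)² / E
  red: (33 − 44.25)² / 44.25 = 2.8602
  pink: (89 − 88.5)² / 88.5 = 0.0028
  white: (55 − 44.25)² / 44.25 = 2.6116
χ² = 2.8602 + 0.0028 + 2.6116 = 5.4746 ≈ 5.475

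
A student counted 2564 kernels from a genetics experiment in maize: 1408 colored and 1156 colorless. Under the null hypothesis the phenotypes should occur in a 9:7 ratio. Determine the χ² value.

Total ratio parts = 16. Expected numbers out of 2564:
  colored: 2564 × 9/16 = 1442.25
  colorless: 2564 × 7/16 = 1121.75
χ² = Σ (O − E)² / E
  colored: (1408 − 1442.25)² / 1442.25 = 0.8134
  colorless: (1156 − 1121.75)² / 1121.75 = 1.0457
χ² = 0.8134 + 1.0457 = 1.8591 ≈ 1.859

1.859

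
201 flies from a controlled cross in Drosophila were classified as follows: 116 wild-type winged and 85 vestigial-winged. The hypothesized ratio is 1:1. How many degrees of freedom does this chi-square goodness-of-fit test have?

1

A goodness-of-fit test with 2 phenotype classes has df = 2 − 1 = 1.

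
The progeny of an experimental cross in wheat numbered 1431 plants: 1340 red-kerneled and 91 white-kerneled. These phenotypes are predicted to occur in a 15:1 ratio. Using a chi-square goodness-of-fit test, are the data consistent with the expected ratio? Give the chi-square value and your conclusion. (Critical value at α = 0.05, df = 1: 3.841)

0.029; consistent

The 15:1 ratio has 16 parts, so with N = 1431 the expected counts are:
  red-kerneled: 1431 × 15/16 = 1341.5625
  white-kerneled: 1431 × 1/16 = 89.4375
χ² = Σ (O − E)² / E
  red-kerneled: (1340 − 1341.5625)² / 1341.5625 = 0.0018
  white-kerneled: (91 − 89.4375)² / 89.4375 = 0.0273
χ² = 0.0018 + 0.0273 = 0.0291 ≈ 0.029
Degrees of freedom = 2 − 1 = 1; critical value at α = 0.05 is 3.841.
Since 0.029 < 3.841, we fail to reject the null hypothesis — the data are consistent with the 15:1 ratio.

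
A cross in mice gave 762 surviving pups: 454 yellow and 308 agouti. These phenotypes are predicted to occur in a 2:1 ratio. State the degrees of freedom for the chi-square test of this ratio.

A goodness-of-fit test with 2 phenotype classes has df = 2 − 1 = 1.

1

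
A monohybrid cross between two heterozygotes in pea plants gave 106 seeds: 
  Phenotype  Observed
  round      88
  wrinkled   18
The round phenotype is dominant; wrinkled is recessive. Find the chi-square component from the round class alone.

For a monohybrid cross between heterozygotes with complete dominance, the expected phenotypic ratio is 3:1.
Expected counts for N = 106 under a 3:1 ratio (total parts = 4):
  round: 106 × 3/4 = 79.5
  wrinkled: 106 × 1/4 = 26.5
Contribution of round: (88 − 79.5)² / 79.5 = 0.9088

0.909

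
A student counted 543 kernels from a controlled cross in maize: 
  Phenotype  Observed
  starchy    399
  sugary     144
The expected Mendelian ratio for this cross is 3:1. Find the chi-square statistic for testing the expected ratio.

Total ratio parts = 4. Expected numbers out of 543:
  starchy: 543 × 3/4 = 407.25
  sugary: 543 × 1/4 = 135.75
χ² = Σ (O − E)² / E
  starchy: (399 − 407.25)² / 407.25 = 0.1671
  sugary: (144 − 135.75)² / 135.75 = 0.5014
χ² = 0.1671 + 0.5014 = 0.6685 ≈ 0.669

0.669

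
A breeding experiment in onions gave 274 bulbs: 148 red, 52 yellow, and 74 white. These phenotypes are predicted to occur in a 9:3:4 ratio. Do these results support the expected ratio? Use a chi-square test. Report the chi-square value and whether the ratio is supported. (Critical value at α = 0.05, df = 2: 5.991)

0.693; consistent

Expected counts for N = 274 under a 9:3:4 ratio (total parts = 16):
  red: 274 × 9/16 = 154.125
  yellow: 274 × 3/16 = 51.375
  white: 274 × 4/16 = 68.5
χ² = Σ (O − E)² / E
  red: (148 − 154.125)² / 154.125 = 0.2434
  yellow: (52 − 51.375)² / 51.375 = 0.0076
  white: (74 − 68.5)² / 68.5 = 0.4416
χ² = 0.2434 + 0.0076 + 0.4416 = 0.6926 ≈ 0.693
Degrees of freedom = 3 − 1 = 2; critical value at α = 0.05 is 5.991.
Since 0.693 < 5.991, we fail to reject the null hypothesis — the data are consistent with the 9:3:4 ratio.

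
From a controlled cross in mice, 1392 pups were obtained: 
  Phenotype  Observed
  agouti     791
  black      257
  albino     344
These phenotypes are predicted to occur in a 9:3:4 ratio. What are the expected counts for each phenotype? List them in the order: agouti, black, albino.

Expected counts for N = 1392 under a 9:3:4 ratio (total parts = 16):
  agouti: 1392 × 9/16 = 783
  black: 1392 × 3/16 = 261
  albino: 1392 × 4/16 = 348

783, 261, 348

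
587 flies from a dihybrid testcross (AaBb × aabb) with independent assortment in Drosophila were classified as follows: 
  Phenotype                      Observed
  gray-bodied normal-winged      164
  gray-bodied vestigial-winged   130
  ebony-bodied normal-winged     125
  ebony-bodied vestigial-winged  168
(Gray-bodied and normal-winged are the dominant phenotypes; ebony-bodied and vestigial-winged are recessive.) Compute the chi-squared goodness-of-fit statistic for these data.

A dihybrid testcross with independent assortment gives a 1:1:1:1 ratio.
Total ratio parts = 4. Expected numbers out of 587:
  gray-bodied normal-winged: 587 × 1/4 = 146.75
  gray-bodied vestigial-winged: 587 × 1/4 = 146.75
  ebony-bodied normal-winged: 587 × 1/4 = 146.75
  ebony-bodied vestigial-winged: 587 × 1/4 = 146.75
χ² = Σ (O − E)² / E
  gray-bodied normal-winged: (164 − 146.75)² / 146.75 = 2.0277
  gray-bodied vestigial-winged: (130 − 146.75)² / 146.75 = 1.9118
  ebony-bodied normal-winged: (125 − 146.75)² / 146.75 = 3.2236
  ebony-bodied vestigial-winged: (168 − 146.75)² / 146.75 = 3.0771
χ² = 2.0277 + 1.9118 + 3.2236 + 3.0771 = 10.2402 ≈ 10.240

10.240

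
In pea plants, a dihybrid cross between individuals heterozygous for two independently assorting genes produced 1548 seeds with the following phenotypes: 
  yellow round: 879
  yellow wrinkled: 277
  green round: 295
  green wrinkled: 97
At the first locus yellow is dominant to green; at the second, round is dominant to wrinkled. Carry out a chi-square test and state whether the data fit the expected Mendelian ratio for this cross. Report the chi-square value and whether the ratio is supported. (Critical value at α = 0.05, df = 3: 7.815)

A dihybrid F₂ with independent assortment and complete dominance at both loci gives a 9:3:3:1 phenotypic ratio.
Expected counts for N = 1548 under a 9:3:3:1 ratio (total parts = 16):
  yellow round: 1548 × 9/16 = 870.75
  yellow wrinkled: 1548 × 3/16 = 290.25
  green round: 1548 × 3/16 = 290.25
  green wrinkled: 1548 × 1/16 = 96.75
χ² = Σ (O − E)² / E
  yellow round: (879 − 870.75)² / 870.75 = 0.0782
  yellow wrinkled: (277 − 290.25)² / 290.25 = 0.6049
  green round: (295 − 290.25)² / 290.25 = 0.0777
  green wrinkled: (97 − 96.75)² / 96.75 = 0.0006
χ² = 0.0782 + 0.6049 + 0.0777 + 0.0006 = 0.7614 ≈ 0.761
Degrees of freedom = 4 − 1 = 3; critical value at α = 0.05 is 7.815.
Since 0.761 < 7.815, we fail to reject the null hypothesis — the data are consistent with the 9:3:3:1 ratio.

0.761; consistent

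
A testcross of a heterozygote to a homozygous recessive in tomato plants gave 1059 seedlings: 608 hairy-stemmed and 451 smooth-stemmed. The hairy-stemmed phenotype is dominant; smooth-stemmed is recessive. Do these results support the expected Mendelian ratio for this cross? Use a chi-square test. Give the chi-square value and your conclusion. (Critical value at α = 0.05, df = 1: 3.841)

A testcross of a heterozygote (Aa × aa) gives a 1:1 phenotypic ratio.
Total ratio parts = 2. Expected numbers out of 1059:
  hairy-stemmed: 1059 × 1/2 = 529.5
  smooth-stemmed: 1059 × 1/2 = 529.5
χ² = Σ (O − E)² / E
  hairy-stemmed: (608 − 529.5)² / 529.5 = 11.6379
  smooth-stemmed: (451 − 529.5)² / 529.5 = 11.6379
χ² = 11.6379 + 11.6379 = 23.2758 ≈ 23.276
Degrees of freedom = 2 − 1 = 1; critical value at α = 0.05 is 3.841.
Since 23.276 > 3.841, we reject the null hypothesis — the data do not fit the 1:1 ratio.

23.276; not consistent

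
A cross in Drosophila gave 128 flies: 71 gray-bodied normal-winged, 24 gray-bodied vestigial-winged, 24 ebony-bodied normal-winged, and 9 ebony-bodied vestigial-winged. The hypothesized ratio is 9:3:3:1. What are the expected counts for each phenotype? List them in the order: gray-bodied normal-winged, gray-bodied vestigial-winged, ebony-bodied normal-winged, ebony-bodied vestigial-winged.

Under the 9:3:3:1 hypothesis (Σ ratio = 16, N = 128):
  gray-bodied normal-winged: 128 × 9/16 = 72
  gray-bodied vestigial-winged: 128 × 3/16 = 24
  ebony-bodied normal-winged: 128 × 3/16 = 24
  ebony-bodied vestigial-winged: 128 × 1/16 = 8

72, 24, 24, 8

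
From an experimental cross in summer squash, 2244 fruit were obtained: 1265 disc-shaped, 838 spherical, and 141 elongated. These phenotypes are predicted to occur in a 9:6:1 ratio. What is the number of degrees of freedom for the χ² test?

A goodness-of-fit test with 3 phenotype classes has df = 3 − 1 = 2.

2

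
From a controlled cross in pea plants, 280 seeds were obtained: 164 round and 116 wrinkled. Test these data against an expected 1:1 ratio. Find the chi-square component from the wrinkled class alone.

4.114

Expected counts for N = 280 under a 1:1 ratio (total parts = 2):
  round: 280 × 1/2 = 140
  wrinkled: 280 × 1/2 = 140
Contribution of wrinkled: (116 − 140)² / 140 = 4.1143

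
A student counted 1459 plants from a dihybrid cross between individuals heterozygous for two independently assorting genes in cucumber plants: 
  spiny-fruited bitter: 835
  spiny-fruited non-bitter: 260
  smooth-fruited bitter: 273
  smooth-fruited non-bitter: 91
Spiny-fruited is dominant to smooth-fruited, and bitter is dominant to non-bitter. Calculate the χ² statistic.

A dihybrid F₂ with independent assortment and complete dominance at both loci gives a 9:3:3:1 phenotypic ratio.
The 9:3:3:1 ratio has 16 parts, so with N = 1459 the expected counts are:
  spiny-fruited bitter: 1459 × 9/16 = 820.6875
  spiny-fruited non-bitter: 1459 × 3/16 = 273.5625
  smooth-fruited bitter: 1459 × 3/16 = 273.5625
  smooth-fruited non-bitter: 1459 × 1/16 = 91.1875
χ² = Σ (O − E)² / E
  spiny-fruited bitter: (835 − 820.6875)² / 820.6875 = 0.2496
  spiny-fruited non-bitter: (260 − 273.5625)² / 273.5625 = 0.6724
  smooth-fruited bitter: (273 − 273.5625)² / 273.5625 = 0.0012
  smooth-fruited non-bitter: (91 − 91.1875)² / 91.1875 = 0.0004
χ² = 0.2496 + 0.6724 + 0.0012 + 0.0004 = 0.9236 ≈ 0.924

0.924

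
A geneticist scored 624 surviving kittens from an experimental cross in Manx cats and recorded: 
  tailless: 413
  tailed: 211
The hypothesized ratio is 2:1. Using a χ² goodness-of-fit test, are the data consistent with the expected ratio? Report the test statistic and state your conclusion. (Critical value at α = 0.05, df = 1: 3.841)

Total ratio parts = 3. Expected numbers out of 624:
  tailless: 624 × 2/3 = 416
  tailed: 624 × 1/3 = 208
χ² = Σ (O − E)² / E
  tailless: (413 − 416)² / 416 = 0.0216
  tailed: (211 − 208)² / 208 = 0.0433
χ² = 0.0216 + 0.0433 = 0.0649 ≈ 0.065
Degrees of freedom = 2 − 1 = 1; critical value at α = 0.05 is 3.841.
Since 0.065 < 3.841, we fail to reject the null hypothesis — the data are consistent with the 2:1 ratio.

0.065; consistent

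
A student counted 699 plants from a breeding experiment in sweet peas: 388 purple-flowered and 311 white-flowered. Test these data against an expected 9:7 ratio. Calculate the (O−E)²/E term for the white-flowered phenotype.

0.088

Total ratio parts = 16. Expected numbers out of 699:
  purple-flowered: 699 × 9/16 = 393.1875
  white-flowered: 699 × 7/16 = 305.8125
Contribution of white-flowered: (311 − 305.8125)² / 305.8125 = 0.0880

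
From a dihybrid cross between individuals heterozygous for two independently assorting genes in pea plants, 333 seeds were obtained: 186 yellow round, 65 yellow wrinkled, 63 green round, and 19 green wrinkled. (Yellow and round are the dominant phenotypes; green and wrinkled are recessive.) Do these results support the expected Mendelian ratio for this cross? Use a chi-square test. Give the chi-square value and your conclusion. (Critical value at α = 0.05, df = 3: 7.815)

A dihybrid F₂ with independent assortment and complete dominance at both loci gives a 9:3:3:1 phenotypic ratio.
Under the 9:3:3:1 hypothesis (Σ ratio = 16, N = 333):
  yellow round: 333 × 9/16 = 187.3125
  yellow wrinkled: 333 × 3/16 = 62.4375
  green round: 333 × 3/16 = 62.4375
  green wrinkled: 333 × 1/16 = 20.8125
χ² = Σ (O − E)² / E
  yellow round: (186 − 187.3125)² / 187.3125 = 0.0092
  yellow wrinkled: (65 − 62.4375)² / 62.4375 = 0.1052
  green round: (63 − 62.4375)² / 62.4375 = 0.0051
  green wrinkled: (19 − 20.8125)² / 20.8125 = 0.1578
χ² = 0.0092 + 0.1052 + 0.0051 + 0.1578 = 0.2773 ≈ 0.277
Degrees of freedom = 4 − 1 = 3; critical value at α = 0.05 is 7.815.
Since 0.277 < 7.815, we fail to reject the null hypothesis — the data are consistent with the 9:3:3:1 ratio.

0.277; consistent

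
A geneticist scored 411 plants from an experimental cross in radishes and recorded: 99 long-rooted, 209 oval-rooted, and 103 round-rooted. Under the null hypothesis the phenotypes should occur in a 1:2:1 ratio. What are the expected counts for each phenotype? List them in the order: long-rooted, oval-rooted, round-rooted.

102.75, 205.5, 102.75

The 1:2:1 ratio has 4 parts, so with N = 411 the expected counts are:
  long-rooted: 411 × 1/4 = 102.75
  oval-rooted: 411 × 2/4 = 205.5
  round-rooted: 411 × 1/4 = 102.75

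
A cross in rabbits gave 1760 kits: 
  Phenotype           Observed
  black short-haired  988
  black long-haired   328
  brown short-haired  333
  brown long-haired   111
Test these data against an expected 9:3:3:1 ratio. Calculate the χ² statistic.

0.053

Under the 9:3:3:1 hypothesis (Σ ratio = 16, N = 1760):
  black short-haired: 1760 × 9/16 = 990
  black long-haired: 1760 × 3/16 = 330
  brown short-haired: 1760 × 3/16 = 330
  brown long-haired: 1760 × 1/16 = 110
χ² = Σ (O − E)² / E
  black short-haired: (988 − 990)² / 990 = 0.0040
  black long-haired: (328 − 330)² / 330 = 0.0121
  brown short-haired: (333 − 330)² / 330 = 0.0273
  brown long-haired: (111 − 110)² / 110 = 0.0091
χ² = 0.0040 + 0.0121 + 0.0273 + 0.0091 = 0.0525 ≈ 0.053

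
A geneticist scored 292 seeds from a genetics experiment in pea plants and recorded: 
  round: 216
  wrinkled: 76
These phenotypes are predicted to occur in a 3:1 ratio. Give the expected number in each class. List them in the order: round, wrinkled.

219, 73

The 3:1 ratio has 4 parts, so with N = 292 the expected counts are:
  round: 292 × 3/4 = 219
  wrinkled: 292 × 1/4 = 73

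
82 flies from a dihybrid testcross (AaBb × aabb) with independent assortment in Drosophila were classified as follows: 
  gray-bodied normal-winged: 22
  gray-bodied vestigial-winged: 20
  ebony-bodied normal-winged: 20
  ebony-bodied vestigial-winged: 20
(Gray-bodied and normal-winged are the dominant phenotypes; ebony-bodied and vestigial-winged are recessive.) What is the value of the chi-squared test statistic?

0.146

A dihybrid testcross with independent assortment gives a 1:1:1:1 ratio.
Total ratio parts = 4. Expected numbers out of 82:
  gray-bodied normal-winged: 82 × 1/4 = 20.5
  gray-bodied vestigial-winged: 82 × 1/4 = 20.5
  ebony-bodied normal-winged: 82 × 1/4 = 20.5
  ebony-bodied vestigial-winged: 82 × 1/4 = 20.5
χ² = Σ (O − E)² / E
  gray-bodied normal-winged: (22 − 20.5)² / 20.5 = 0.1098
  gray-bodied vestigial-winged: (20 − 20.5)² / 20.5 = 0.0122
  ebony-bodied normal-winged: (20 − 20.5)² / 20.5 = 0.0122
  ebony-bodied vestigial-winged: (20 − 20.5)² / 20.5 = 0.0122
χ² = 0.1098 + 0.0122 + 0.0122 + 0.0122 = 0.1464 ≈ 0.146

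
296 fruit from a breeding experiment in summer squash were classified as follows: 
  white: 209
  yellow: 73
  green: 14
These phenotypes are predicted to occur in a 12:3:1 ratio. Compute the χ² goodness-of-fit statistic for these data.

7.374

Under the 12:3:1 hypothesis (Σ ratio = 16, N = 296):
  white: 296 × 12/16 = 222
  yellow: 296 × 3/16 = 55.5
  green: 296 × 1/16 = 18.5
χ² = Σ (O − E)² / E
  white: (209 − 222)² / 222 = 0.7613
  yellow: (73 − 55.5)² / 55.5 = 5.5180
  green: (14 − 18.5)² / 18.5 = 1.0946
χ² = 0.7613 + 5.5180 + 1.0946 = 7.3739 ≈ 7.374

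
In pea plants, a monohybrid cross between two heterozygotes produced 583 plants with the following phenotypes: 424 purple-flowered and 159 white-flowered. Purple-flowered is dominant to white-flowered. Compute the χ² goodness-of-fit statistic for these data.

1.606

For a monohybrid cross between heterozygotes with complete dominance, the expected phenotypic ratio is 3:1.
Total ratio parts = 4. Expected numbers out of 583:
  purple-flowered: 583 × 3/4 = 437.25
  white-flowered: 583 × 1/4 = 145.75
χ² = Σ (O − E)² / E
  purple-flowered: (424 − 437.25)² / 437.25 = 0.4015
  white-flowered: (159 − 145.75)² / 145.75 = 1.2045
χ² = 0.4015 + 1.2045 = 1.606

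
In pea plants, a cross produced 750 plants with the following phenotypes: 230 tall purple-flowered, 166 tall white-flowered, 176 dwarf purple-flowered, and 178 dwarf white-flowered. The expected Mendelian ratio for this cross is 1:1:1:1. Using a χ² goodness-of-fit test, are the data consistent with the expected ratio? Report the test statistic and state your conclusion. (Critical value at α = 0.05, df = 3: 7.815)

13.285; not consistent

Total ratio parts = 4. Expected numbers out of 750:
  tall purple-flowered: 750 × 1/4 = 187.5
  tall white-flowered: 750 × 1/4 = 187.5
  dwarf purple-flowered: 750 × 1/4 = 187.5
  dwarf white-flowered: 750 × 1/4 = 187.5
χ² = Σ (O − E)² / E
  tall purple-flowered: (230 − 187.5)² / 187.5 = 9.6333
  tall white-flowered: (166 − 187.5)² / 187.5 = 2.4653
  dwarf purple-flowered: (176 − 187.5)² / 187.5 = 0.7053
  dwarf white-flowered: (178 − 187.5)² / 187.5 = 0.4813
χ² = 9.6333 + 2.4653 + 0.7053 + 0.4813 = 13.2852 ≈ 13.285
Degrees of freedom = 4 − 1 = 3; critical value at α = 0.05 is 7.815.
Since 13.285 > 7.815, we reject the null hypothesis — the data do not fit the 1:1:1:1 ratio.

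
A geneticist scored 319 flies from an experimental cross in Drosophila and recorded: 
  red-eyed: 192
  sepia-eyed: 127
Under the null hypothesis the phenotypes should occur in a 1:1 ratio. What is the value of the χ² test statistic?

Total ratio parts = 2. Expected numbers out of 319:
  red-eyed: 319 × 1/2 = 159.5
  sepia-eyed: 319 × 1/2 = 159.5
χ² = Σ (O − E)² / E
  red-eyed: (192 − 159.5)² / 159.5 = 6.6223
  sepia-eyed: (127 − 159.5)² / 159.5 = 6.6223
χ² = 6.6223 + 6.6223 = 13.2446 ≈ 13.245

13.245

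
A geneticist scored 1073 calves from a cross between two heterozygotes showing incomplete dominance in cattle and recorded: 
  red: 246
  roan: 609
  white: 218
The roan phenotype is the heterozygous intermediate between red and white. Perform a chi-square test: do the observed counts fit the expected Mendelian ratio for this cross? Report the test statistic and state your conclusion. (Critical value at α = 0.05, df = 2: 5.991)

With incomplete dominance, a heterozygote × heterozygote cross gives a 1:2:1 phenotypic ratio.
Total ratio parts = 4. Expected numbers out of 1073:
  red: 1073 × 1/4 = 268.25
  roan: 1073 × 2/4 = 536.5
  white: 1073 × 1/4 = 268.25
χ² = Σ (O − E)² / E
  red: (246 − 268.25)² / 268.25 = 1.8455
  roan: (609 − 536.5)² / 536.5 = 9.7973
  white: (218 − 268.25)² / 268.25 = 9.4131
χ² = 1.8455 + 9.7973 + 9.4131 = 21.0559 ≈ 21.056
Degrees of freedom = 3 − 1 = 2; critical value at α = 0.05 is 5.991.
Since 21.056 > 5.991, we reject the null hypothesis — the data do not fit the 1:2:1 ratio.

21.056; not consistent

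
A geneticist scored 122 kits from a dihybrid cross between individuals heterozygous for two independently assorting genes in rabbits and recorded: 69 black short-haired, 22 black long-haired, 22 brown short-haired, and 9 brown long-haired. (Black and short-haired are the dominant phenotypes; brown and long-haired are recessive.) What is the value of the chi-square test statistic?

0.317

A dihybrid F₂ with independent assortment and complete dominance at both loci gives a 9:3:3:1 phenotypic ratio.
Total ratio parts = 16. Expected numbers out of 122:
  black short-haired: 122 × 9/16 = 68.625
  black long-haired: 122 × 3/16 = 22.875
  brown short-haired: 122 × 3/16 = 22.875
  brown long-haired: 122 × 1/16 = 7.625
χ² = Σ (O − E)² / E
  black short-haired: (69 − 68.625)² / 68.625 = 0.0020
  black long-haired: (22 − 22.875)² / 22.875 = 0.0335
  brown short-haired: (22 − 22.875)² / 22.875 = 0.0335
  brown long-haired: (9 − 7.625)² / 7.625 = 0.2480
χ² = 0.0020 + 0.0335 + 0.0335 + 0.2480 = 0.317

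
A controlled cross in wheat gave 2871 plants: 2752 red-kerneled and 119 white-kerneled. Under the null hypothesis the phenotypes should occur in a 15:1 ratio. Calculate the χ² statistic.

Under the 15:1 hypothesis (Σ ratio = 16, N = 2871):
  red-kerneled: 2871 × 15/16 = 2691.5625
  white-kerneled: 2871 × 1/16 = 179.4375
χ² = Σ (O − E)² / E
  red-kerneled: (2752 − 2691.5625)² / 2691.5625 = 1.3571
  white-kerneled: (119 − 179.4375)² / 179.4375 = 20.3563
χ² = 1.3571 + 20.3563 = 21.7134 ≈ 21.713

21.713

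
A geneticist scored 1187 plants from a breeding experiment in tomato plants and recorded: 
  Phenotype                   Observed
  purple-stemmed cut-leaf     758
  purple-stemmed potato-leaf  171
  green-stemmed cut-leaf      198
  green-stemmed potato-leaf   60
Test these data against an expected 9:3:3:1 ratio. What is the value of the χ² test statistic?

29.586

Under the 9:3:3:1 hypothesis (Σ ratio = 16, N = 1187):
  purple-stemmed cut-leaf: 1187 × 9/16 = 667.6875
  purple-stemmed potato-leaf: 1187 × 3/16 = 222.5625
  green-stemmed cut-leaf: 1187 × 3/16 = 222.5625
  green-stemmed potato-leaf: 1187 × 1/16 = 74.1875
χ² = Σ (O − E)² / E
  purple-stemmed cut-leaf: (758 − 667.6875)² / 667.6875 = 12.2158
  purple-stemmed potato-leaf: (171 − 222.5625)² / 222.5625 = 11.9458
  green-stemmed cut-leaf: (198 − 222.5625)² / 222.5625 = 2.7108
  green-stemmed potato-leaf: (60 − 74.1875)² / 74.1875 = 2.7132
χ² = 12.2158 + 11.9458 + 2.7108 + 2.7132 = 29.5856 ≈ 29.586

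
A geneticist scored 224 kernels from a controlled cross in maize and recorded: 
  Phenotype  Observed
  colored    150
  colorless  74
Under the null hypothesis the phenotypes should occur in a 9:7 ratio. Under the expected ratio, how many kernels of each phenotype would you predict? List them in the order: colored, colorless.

Total ratio parts = 16. Expected numbers out of 224:
  colored: 224 × 9/16 = 126
  colorless: 224 × 7/16 = 98

126, 98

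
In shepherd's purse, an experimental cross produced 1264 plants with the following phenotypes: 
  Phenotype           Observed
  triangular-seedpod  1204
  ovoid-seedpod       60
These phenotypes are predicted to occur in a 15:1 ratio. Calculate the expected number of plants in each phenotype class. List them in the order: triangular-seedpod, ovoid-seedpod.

Total ratio parts = 16. Expected numbers out of 1264:
  triangular-seedpod: 1264 × 15/16 = 1185
  ovoid-seedpod: 1264 × 1/16 = 79

1185, 79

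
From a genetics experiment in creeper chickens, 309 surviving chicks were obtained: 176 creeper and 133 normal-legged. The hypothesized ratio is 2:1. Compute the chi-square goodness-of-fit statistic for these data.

13.107

Total ratio parts = 3. Expected numbers out of 309:
  creeper: 309 × 2/3 = 206
  normal-legged: 309 × 1/3 = 103
χ² = Σ (O − E)² / E
  creeper: (176 − 206)² / 206 = 4.3689
  normal-legged: (133 − 103)² / 103 = 8.7379
χ² = 4.3689 + 8.7379 = 13.1068 ≈ 13.107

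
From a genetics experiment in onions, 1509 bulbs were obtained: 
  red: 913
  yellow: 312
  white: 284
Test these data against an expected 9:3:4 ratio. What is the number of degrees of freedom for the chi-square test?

2

A goodness-of-fit test with 3 phenotype classes has df = 3 − 1 = 2.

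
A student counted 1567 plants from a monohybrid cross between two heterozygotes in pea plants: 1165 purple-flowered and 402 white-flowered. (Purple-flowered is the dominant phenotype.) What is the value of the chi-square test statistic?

0.358

For a monohybrid cross between heterozygotes with complete dominance, the expected phenotypic ratio is 3:1.
Under the 3:1 hypothesis (Σ ratio = 4, N = 1567):
  purple-flowered: 1567 × 3/4 = 1175.25
  white-flowered: 1567 × 1/4 = 391.75
χ² = Σ (O − E)² / E
  purple-flowered: (1165 − 1175.25)² / 1175.25 = 0.0894
  white-flowered: (402 − 391.75)² / 391.75 = 0.2682
χ² = 0.0894 + 0.2682 = 0.3576 ≈ 0.358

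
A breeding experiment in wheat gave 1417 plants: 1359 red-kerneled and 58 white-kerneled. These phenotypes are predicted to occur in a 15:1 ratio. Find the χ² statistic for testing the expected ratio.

Total ratio parts = 16. Expected numbers out of 1417:
  red-kerneled: 1417 × 15/16 = 1328.4375
  white-kerneled: 1417 × 1/16 = 88.5625
χ² = Σ (O − E)² / E
  red-kerneled: (1359 − 1328.4375)² / 1328.4375 = 0.7031
  white-kerneled: (58 − 88.5625)² / 88.5625 = 10.5470
χ² = 0.7031 + 10.5470 = 11.2501 ≈ 11.250

11.250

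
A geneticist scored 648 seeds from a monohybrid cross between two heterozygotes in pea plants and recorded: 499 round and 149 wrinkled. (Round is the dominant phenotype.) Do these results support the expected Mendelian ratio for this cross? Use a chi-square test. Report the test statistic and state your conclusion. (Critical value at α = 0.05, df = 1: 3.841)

1.391; consistent

For a monohybrid cross between heterozygotes with complete dominance, the expected phenotypic ratio is 3:1.
The 3:1 ratio has 4 parts, so with N = 648 the expected counts are:
  round: 648 × 3/4 = 486
  wrinkled: 648 × 1/4 = 162
χ² = Σ (O − E)² / E
  round: (499 − 486)² / 486 = 0.3477
  wrinkled: (149 − 162)² / 162 = 1.0432
χ² = 0.3477 + 1.0432 = 1.3909 ≈ 1.391
Degrees of freedom = 2 − 1 = 1; critical value at α = 0.05 is 3.841.
Since 1.391 < 3.841, we fail to reject the null hypothesis — the data are consistent with the 3:1 ratio.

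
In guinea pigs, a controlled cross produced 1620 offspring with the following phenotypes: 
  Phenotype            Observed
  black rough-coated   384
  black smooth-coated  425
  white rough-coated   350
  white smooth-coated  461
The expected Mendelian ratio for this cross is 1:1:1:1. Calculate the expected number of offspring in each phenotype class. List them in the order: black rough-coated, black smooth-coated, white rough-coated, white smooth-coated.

Expected counts for N = 1620 under a 1:1:1:1 ratio (total parts = 4):
  black rough-coated: 1620 × 1/4 = 405
  black smooth-coated: 1620 × 1/4 = 405
  white rough-coated: 1620 × 1/4 = 405
  white smooth-coated: 1620 × 1/4 = 405

405, 405, 405, 405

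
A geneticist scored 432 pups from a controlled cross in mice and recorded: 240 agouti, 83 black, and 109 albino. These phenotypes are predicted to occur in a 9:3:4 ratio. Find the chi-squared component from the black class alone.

0.049

Expected counts for N = 432 under a 9:3:4 ratio (total parts = 16):
  agouti: 432 × 9/16 = 243
  black: 432 × 3/16 = 81
  albino: 432 × 4/16 = 108
Contribution of black: (83 − 81)² / 81 = 0.0494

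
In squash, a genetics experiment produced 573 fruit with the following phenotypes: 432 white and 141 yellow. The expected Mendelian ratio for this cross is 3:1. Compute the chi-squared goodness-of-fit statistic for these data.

The 3:1 ratio has 4 parts, so with N = 573 the expected counts are:
  white: 573 × 3/4 = 429.75
  yellow: 573 × 1/4 = 143.25
χ² = Σ (O − E)² / E
  white: (432 − 429.75)² / 429.75 = 0.0118
  yellow: (141 − 143.25)² / 143.25 = 0.0353
χ² = 0.0118 + 0.0353 = 0.0471 ≈ 0.047

0.047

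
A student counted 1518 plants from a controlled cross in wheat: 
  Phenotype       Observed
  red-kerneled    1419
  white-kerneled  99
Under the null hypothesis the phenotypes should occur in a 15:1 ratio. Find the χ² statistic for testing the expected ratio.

Total ratio parts = 16. Expected numbers out of 1518:
  red-kerneled: 1518 × 15/16 = 1423.125
  white-kerneled: 1518 × 1/16 = 94.875
χ² = Σ (O − E)² / E
  red-kerneled: (1419 − 1423.125)² / 1423.125 = 0.0120
  white-kerneled: (99 − 94.875)² / 94.875 = 0.1793
χ² = 0.0120 + 0.1793 = 0.1913 ≈ 0.191

0.191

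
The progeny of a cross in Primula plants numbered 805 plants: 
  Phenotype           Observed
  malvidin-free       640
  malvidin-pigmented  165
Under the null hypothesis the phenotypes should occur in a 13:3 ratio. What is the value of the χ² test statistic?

1.613

Total ratio parts = 16. Expected numbers out of 805:
  malvidin-free: 805 × 13/16 = 654.0625
  malvidin-pigmented: 805 × 3/16 = 150.9375
χ² = Σ (O − E)² / E
  malvidin-free: (640 − 654.0625)² / 654.0625 = 0.3023
  malvidin-pigmented: (165 − 150.9375)² / 150.9375 = 1.3102
χ² = 0.3023 + 1.3102 = 1.6125 ≈ 1.613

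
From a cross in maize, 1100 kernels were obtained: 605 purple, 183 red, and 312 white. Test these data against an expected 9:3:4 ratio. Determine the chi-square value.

7.905

The 9:3:4 ratio has 16 parts, so with N = 1100 the expected counts are:
  purple: 1100 × 9/16 = 618.75
  red: 1100 × 3/16 = 206.25
  white: 1100 × 4/16 = 275
χ² = Σ (O − E)² / E
  purple: (605 − 618.75)² / 618.75 = 0.3056
  red: (183 − 206.25)² / 206.25 = 2.6209
  white: (312 − 275)² / 275 = 4.9782
χ² = 0.3056 + 2.6209 + 4.9782 = 7.9047 ≈ 7.905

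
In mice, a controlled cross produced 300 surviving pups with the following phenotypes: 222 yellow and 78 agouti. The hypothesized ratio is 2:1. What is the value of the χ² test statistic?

Under the 2:1 hypothesis (Σ ratio = 3, N = 300):
  yellow: 300 × 2/3 = 200
  agouti: 300 × 1/3 = 100
χ² = Σ (O − E)² / E
  yellow: (222 − 200)² / 200 = 2.4200
  agouti: (78 − 100)² / 100 = 4.8400
χ² = 2.4200 + 4.8400 = 7.260

7.260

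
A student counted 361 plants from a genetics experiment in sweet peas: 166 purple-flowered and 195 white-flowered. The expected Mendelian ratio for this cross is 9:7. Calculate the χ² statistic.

Expected counts for N = 361 under a 9:7 ratio (total parts = 16):
  purple-flowered: 361 × 9/16 = 203.0625
  white-flowered: 361 × 7/16 = 157.9375
χ² = Σ (O − E)² / E
  purple-flowered: (166 − 203.0625)² / 203.0625 = 6.7646
  white-flowered: (195 − 157.9375)² / 157.9375 = 8.6973
χ² = 6.7646 + 8.6973 = 15.4619 ≈ 15.462

15.462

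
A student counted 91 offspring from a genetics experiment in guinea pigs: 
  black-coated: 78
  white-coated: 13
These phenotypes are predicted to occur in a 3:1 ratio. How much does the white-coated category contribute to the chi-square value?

4.179

Under the 3:1 hypothesis (Σ ratio = 4, N = 91):
  black-coated: 91 × 3/4 = 68.25
  white-coated: 91 × 1/4 = 22.75
Contribution of white-coated: (13 − 22.75)² / 22.75 = 4.1786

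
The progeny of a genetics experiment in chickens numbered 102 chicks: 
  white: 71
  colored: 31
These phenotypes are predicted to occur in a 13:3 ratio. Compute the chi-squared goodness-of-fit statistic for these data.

9.075

The 13:3 ratio has 16 parts, so with N = 102 the expected counts are:
  white: 102 × 13/16 = 82.875
  colored: 102 × 3/16 = 19.125
χ² = Σ (O − E)² / E
  white: (71 − 82.875)² / 82.875 = 1.7015
  colored: (31 − 19.125)² / 19.125 = 7.3734
χ² = 1.7015 + 7.3734 = 9.0749 ≈ 9.075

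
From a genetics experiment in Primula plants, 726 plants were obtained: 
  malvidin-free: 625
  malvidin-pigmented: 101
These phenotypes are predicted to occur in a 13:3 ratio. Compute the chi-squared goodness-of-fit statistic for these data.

11.155

Expected counts for N = 726 under a 13:3 ratio (total parts = 16):
  malvidin-free: 726 × 13/16 = 589.875
  malvidin-pigmented: 726 × 3/16 = 136.125
χ² = Σ (O − E)² / E
  malvidin-free: (625 − 589.875)² / 589.875 = 2.0916
  malvidin-pigmented: (101 − 136.125)² / 136.125 = 9.0635
χ² = 2.0916 + 9.0635 = 11.1551 ≈ 11.155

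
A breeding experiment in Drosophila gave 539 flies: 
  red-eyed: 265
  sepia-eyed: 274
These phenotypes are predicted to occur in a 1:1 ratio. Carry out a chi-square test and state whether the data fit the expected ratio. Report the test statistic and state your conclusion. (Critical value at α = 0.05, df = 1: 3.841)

The 1:1 ratio has 2 parts, so with N = 539 the expected counts are:
  red-eyed: 539 × 1/2 = 269.5
  sepia-eyed: 539 × 1/2 = 269.5
χ² = Σ (O − E)² / E
  red-eyed: (265 − 269.5)² / 269.5 = 0.0751
  sepia-eyed: (274 − 269.5)² / 269.5 = 0.0751
χ² = 0.0751 + 0.0751 = 0.1502 ≈ 0.150
Degrees of freedom = 2 − 1 = 1; critical value at α = 0.05 is 3.841.
Since 0.150 < 3.841, we fail to reject the null hypothesis — the data are consistent with the 1:1 ratio.

0.150; consistent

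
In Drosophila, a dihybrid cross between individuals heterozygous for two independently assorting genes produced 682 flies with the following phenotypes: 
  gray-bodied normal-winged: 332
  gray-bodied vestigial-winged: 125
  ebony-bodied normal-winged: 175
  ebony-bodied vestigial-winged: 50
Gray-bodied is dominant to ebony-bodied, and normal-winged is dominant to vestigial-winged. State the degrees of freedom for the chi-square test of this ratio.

A dihybrid F₂ with independent assortment and complete dominance at both loci gives a 9:3:3:1 phenotypic ratio.
A goodness-of-fit test with 4 phenotype classes has df = 4 − 1 = 3.

3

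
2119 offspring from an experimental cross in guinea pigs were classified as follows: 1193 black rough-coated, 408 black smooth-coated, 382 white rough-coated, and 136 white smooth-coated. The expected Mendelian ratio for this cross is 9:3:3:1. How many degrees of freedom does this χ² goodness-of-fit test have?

3

A goodness-of-fit test with 4 phenotype classes has df = 4 − 1 = 3.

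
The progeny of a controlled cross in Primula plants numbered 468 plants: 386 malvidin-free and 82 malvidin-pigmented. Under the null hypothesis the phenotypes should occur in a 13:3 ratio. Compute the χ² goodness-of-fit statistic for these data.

Total ratio parts = 16. Expected numbers out of 468:
  malvidin-free: 468 × 13/16 = 380.25
  malvidin-pigmented: 468 × 3/16 = 87.75
χ² = Σ (O − E)² / E
  malvidin-free: (386 − 380.25)² / 380.25 = 0.0869
  malvidin-pigmented: (82 − 87.75)² / 87.75 = 0.3768
χ² = 0.0869 + 0.3768 = 0.4637 ≈ 0.464

0.464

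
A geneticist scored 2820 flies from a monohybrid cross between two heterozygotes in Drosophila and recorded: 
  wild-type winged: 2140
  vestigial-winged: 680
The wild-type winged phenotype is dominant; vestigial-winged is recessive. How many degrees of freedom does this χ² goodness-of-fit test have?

For a monohybrid cross between heterozygotes with complete dominance, the expected phenotypic ratio is 3:1.
A goodness-of-fit test with 2 phenotype classes has df = 2 − 1 = 1.

1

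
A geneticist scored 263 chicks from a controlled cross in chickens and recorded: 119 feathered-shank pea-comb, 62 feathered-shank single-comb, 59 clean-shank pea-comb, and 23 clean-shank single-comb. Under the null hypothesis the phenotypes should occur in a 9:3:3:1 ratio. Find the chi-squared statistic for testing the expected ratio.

13.448

Expected counts for N = 263 under a 9:3:3:1 ratio (total parts = 16):
  feathered-shank pea-comb: 263 × 9/16 = 147.9375
  feathered-shank single-comb: 263 × 3/16 = 49.3125
  clean-shank pea-comb: 263 × 3/16 = 49.3125
  clean-shank single-comb: 263 × 1/16 = 16.4375
χ² = Σ (O − E)² / E
  feathered-shank pea-comb: (119 − 147.9375)² / 147.9375 = 5.6604
  feathered-shank single-comb: (62 − 49.3125)² / 49.3125 = 3.2643
  clean-shank pea-comb: (59 − 49.3125)² / 49.3125 = 1.9031
  clean-shank single-comb: (23 − 16.4375)² / 16.4375 = 2.6200
χ² = 5.6604 + 3.2643 + 1.9031 + 2.6200 = 13.4478 ≈ 13.448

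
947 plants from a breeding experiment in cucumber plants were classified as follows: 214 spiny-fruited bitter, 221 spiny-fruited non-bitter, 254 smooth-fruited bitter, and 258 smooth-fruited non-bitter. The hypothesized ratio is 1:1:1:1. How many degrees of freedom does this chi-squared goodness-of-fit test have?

3

A goodness-of-fit test with 4 phenotype classes has df = 4 − 1 = 3.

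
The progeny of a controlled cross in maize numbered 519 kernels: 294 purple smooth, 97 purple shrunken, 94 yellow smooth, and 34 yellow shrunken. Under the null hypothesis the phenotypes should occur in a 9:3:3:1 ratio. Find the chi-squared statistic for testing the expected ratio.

Under the 9:3:3:1 hypothesis (Σ ratio = 16, N = 519):
  purple smooth: 519 × 9/16 = 291.9375
  purple shrunken: 519 × 3/16 = 97.3125
  yellow smooth: 519 × 3/16 = 97.3125
  yellow shrunken: 519 × 1/16 = 32.4375
χ² = Σ (O − E)² / E
  purple smooth: (294 − 291.9375)² / 291.9375 = 0.0146
  purple shrunken: (97 − 97.3125)² / 97.3125 = 0.0010
  yellow smooth: (94 − 97.3125)² / 97.3125 = 0.1128
  yellow shrunken: (34 − 32.4375)² / 32.4375 = 0.0753
χ² = 0.0146 + 0.0010 + 0.1128 + 0.0753 = 0.2037 ≈ 0.204

0.204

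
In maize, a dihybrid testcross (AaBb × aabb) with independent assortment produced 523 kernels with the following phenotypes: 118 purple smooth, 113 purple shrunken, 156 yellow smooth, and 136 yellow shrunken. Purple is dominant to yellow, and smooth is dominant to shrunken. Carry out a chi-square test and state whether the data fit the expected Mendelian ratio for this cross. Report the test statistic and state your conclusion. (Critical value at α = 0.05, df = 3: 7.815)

8.740; not consistent

A dihybrid testcross with independent assortment gives a 1:1:1:1 ratio.
Expected counts for N = 523 under a 1:1:1:1 ratio (total parts = 4):
  purple smooth: 523 × 1/4 = 130.75
  purple shrunken: 523 × 1/4 = 130.75
  yellow smooth: 523 × 1/4 = 130.75
  yellow shrunken: 523 × 1/4 = 130.75
χ² = Σ (O − E)² / E
  purple smooth: (118 − 130.75)² / 130.75 = 1.2433
  purple shrunken: (113 − 130.75)² / 130.75 = 2.4097
  yellow smooth: (156 − 130.75)² / 130.75 = 4.8762
  yellow shrunken: (136 − 130.75)² / 130.75 = 0.2108
χ² = 1.2433 + 2.4097 + 4.8762 + 0.2108 = 8.740
Degrees of freedom = 4 − 1 = 3; critical value at α = 0.05 is 7.815.
Since 8.740 > 7.815, we reject the null hypothesis — the data do not fit the 1:1:1:1 ratio.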